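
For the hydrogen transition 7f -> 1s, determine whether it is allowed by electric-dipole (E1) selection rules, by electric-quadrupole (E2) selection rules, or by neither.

neither

Δl = 0 − 3 = -3; l_i + l_f = 3.
E1 (Δl = ±1): not satisfied.
E2 (Δl = 0,±2, l_i+l_f ≥ 2): not satisfied.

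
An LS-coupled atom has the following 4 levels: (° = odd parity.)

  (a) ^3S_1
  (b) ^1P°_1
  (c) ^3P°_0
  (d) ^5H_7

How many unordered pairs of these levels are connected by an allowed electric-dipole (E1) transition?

(a)–(b): forbidden (ΔS).
(a)–(c): allowed.
(a)–(d): forbidden (parity, ΔS, ΔL, ΔJ).
(b)–(c): forbidden (parity, ΔS).
(b)–(d): forbidden (ΔS, ΔL, ΔJ).
(c)–(d): forbidden (ΔS, ΔL, ΔJ).
Allowed pairs: 1 of 6.

1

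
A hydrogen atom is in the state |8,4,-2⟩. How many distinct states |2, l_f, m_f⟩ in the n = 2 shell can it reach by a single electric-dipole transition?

0

E1 requires l_f ∈ {3, 5}, but neither lies in [0, 1], so no final state is reachable.
Total: 0.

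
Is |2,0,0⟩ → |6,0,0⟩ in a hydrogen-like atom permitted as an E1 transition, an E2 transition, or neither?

neither

Δl = 0 − 0 = +0; l_i + l_f = 0.
Δm_l = +0.
E1 (Δl = ±1, |Δm_l| ≤ 1): not satisfied.
E2 (Δl = 0,±2, l_i+l_f ≥ 2, |Δm_l| ≤ 2): not satisfied.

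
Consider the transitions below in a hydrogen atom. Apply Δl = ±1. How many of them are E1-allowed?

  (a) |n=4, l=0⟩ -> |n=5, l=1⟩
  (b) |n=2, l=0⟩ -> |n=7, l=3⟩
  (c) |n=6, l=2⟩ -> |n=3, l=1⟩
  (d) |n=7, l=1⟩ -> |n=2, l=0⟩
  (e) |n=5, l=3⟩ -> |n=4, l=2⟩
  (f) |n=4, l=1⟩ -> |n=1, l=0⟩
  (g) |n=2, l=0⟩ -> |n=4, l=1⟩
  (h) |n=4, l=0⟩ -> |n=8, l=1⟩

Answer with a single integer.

7

(a) allowed
(b) forbidden — Δl = +3 (E1 requires Δl = ±1)
(c) allowed
(d) allowed
(e) allowed
(f) allowed
(g) allowed
(h) allowed
Total allowed: 7 of 8.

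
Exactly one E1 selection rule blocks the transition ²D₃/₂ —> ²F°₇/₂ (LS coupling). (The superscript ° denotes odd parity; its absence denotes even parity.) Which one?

the ΔJ = 0, ±1 rule

Parity must change: even → odd — ok.
ΔS = 0: S: 1/2 → 1/2 — ok.
ΔJ = 0, ±1 (not J=0↔0): J: 3/2 → 7/2, ΔJ = +2 — fails.
ΔL = 0, ±1 (not L=0↔0): L: 2 → 3, ΔL = +1 — ok.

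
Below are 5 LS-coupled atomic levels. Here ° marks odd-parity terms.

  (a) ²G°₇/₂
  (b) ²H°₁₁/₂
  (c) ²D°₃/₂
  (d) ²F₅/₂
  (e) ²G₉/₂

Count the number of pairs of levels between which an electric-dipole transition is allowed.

(a)–(b): forbidden (parity, ΔJ).
(a)–(c): forbidden (parity, ΔL, ΔJ).
(a)–(d): allowed.
(a)–(e): allowed.
(b)–(c): forbidden (parity, ΔL, ΔJ).
(b)–(d): forbidden (ΔL, ΔJ).
(b)–(e): allowed.
(c)–(d): allowed.
(c)–(e): forbidden (ΔL, ΔJ).
(d)–(e): forbidden (parity, ΔJ).
Allowed pairs: 4 of 10.

4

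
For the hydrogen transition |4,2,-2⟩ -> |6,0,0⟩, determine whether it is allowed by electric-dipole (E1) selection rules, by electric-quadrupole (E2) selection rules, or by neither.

Δl = 0 − 2 = -2; l_i + l_f = 2.
Δm_l = +2.
E1 (Δl = ±1, |Δm_l| ≤ 1): not satisfied.
E2 (Δl = 0,±2, l_i+l_f ≥ 2, |Δm_l| ≤ 2): satisfied.

E2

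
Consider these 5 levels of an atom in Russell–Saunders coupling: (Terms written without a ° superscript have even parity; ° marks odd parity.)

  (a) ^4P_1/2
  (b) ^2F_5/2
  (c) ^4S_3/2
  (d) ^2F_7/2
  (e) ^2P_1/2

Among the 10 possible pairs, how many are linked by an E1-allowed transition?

0

(a)–(b): forbidden (parity, ΔS, ΔL, ΔJ).
(a)–(c): forbidden (parity).
(a)–(d): forbidden (parity, ΔS, ΔL, ΔJ).
(a)–(e): forbidden (parity, ΔS).
(b)–(c): forbidden (parity, ΔS, ΔL).
(b)–(d): forbidden (parity).
(b)–(e): forbidden (parity, ΔL, ΔJ).
(c)–(d): forbidden (parity, ΔS, ΔL, ΔJ).
(c)–(e): forbidden (parity, ΔS).
(d)–(e): forbidden (parity, ΔL, ΔJ).
Allowed pairs: 0 of 10.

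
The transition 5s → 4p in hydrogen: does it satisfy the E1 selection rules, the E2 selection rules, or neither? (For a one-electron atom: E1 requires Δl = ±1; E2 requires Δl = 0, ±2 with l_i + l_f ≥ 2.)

E1

Δl = 1 − 0 = +1; l_i + l_f = 1.
E1 (Δl = ±1): satisfied.
E2 (Δl = 0,±2, l_i+l_f ≥ 2): not satisfied.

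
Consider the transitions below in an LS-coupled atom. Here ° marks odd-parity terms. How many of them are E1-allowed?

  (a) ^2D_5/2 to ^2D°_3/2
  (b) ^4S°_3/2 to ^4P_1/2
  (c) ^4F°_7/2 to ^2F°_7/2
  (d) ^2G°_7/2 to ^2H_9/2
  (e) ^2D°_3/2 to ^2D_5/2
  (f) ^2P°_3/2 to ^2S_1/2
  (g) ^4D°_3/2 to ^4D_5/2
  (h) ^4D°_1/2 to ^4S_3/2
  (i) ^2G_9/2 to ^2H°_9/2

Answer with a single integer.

7

(a) allowed
(b) allowed
(c) forbidden (parity, ΔS fail)
(d) allowed
(e) allowed
(f) allowed
(g) allowed
(h) forbidden (ΔL fails)
(i) allowed
Total allowed: 7 of 9.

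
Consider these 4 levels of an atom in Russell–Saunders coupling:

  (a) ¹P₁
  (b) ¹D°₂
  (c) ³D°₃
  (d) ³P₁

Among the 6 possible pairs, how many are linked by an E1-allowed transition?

1

(a)–(b): allowed.
(a)–(c): forbidden (ΔS, ΔJ).
(a)–(d): forbidden (parity, ΔS).
(b)–(c): forbidden (parity, ΔS).
(b)–(d): forbidden (ΔS).
(c)–(d): forbidden (ΔJ).
Allowed pairs: 1 of 6.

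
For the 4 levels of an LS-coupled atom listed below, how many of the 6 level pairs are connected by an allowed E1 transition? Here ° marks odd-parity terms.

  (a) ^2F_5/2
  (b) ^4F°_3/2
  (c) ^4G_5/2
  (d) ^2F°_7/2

2

(a)–(b): forbidden (ΔS).
(a)–(c): forbidden (parity, ΔS).
(a)–(d): allowed.
(b)–(c): allowed.
(b)–(d): forbidden (parity, ΔS, ΔJ).
(c)–(d): forbidden (ΔS).
Allowed pairs: 2 of 6.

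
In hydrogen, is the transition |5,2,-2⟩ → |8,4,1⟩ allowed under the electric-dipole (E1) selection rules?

forbidden

l: 2 → 4 (Δl = +2). Δl = ±1 ✗.
Δm_l = 1 − (-2) = +3. E1 requires Δm_l = 0, ±1: ✗.
The transition is electric-dipole forbidden.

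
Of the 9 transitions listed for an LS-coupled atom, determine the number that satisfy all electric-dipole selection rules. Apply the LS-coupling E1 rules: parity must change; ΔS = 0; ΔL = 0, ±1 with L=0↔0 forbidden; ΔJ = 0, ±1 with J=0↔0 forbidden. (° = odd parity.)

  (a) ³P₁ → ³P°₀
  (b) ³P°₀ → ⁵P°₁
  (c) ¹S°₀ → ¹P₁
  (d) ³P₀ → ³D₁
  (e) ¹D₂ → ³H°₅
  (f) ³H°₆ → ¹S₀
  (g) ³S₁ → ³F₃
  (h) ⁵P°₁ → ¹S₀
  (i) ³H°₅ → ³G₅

(a) allowed
(b) forbidden (parity, ΔS fail)
(c) allowed
(d) forbidden (parity fails)
(e) forbidden (ΔS, ΔL, ΔJ fail)
(f) forbidden (ΔS, ΔL, ΔJ fail)
(g) forbidden (parity, ΔL, ΔJ fail)
(h) forbidden (ΔS fails)
(i) allowed
Total allowed: 3 of 9.

3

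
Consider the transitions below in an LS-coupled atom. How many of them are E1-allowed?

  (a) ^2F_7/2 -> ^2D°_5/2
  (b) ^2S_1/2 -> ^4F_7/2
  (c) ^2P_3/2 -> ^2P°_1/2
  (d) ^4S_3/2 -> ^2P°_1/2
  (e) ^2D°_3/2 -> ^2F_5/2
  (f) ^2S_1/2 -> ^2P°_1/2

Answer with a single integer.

(a) allowed
(b) forbidden (parity, ΔS, ΔL, ΔJ fail)
(c) allowed
(d) forbidden (ΔS fails)
(e) allowed
(f) allowed
Total allowed: 4 of 6.

4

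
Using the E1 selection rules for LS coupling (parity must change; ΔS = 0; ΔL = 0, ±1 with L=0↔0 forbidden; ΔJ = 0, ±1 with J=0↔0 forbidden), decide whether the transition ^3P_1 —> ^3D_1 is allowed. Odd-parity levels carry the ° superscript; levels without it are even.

forbidden

Initial level: S=1, L=1, J=1, parity even. Final level: S=1, L=2, J=1, parity even.
Parity must change: even → even — violated.
ΔS = 0: S: 1 → 1 — satisfied.
ΔL = 0, ±1 (not L=0↔0): L: 1 → 2, ΔL = +1 — satisfied.
ΔJ = 0, ±1 (not J=0↔0): J: 1 → 1, ΔJ = +0 — satisfied.
Rule(s) violated: parity.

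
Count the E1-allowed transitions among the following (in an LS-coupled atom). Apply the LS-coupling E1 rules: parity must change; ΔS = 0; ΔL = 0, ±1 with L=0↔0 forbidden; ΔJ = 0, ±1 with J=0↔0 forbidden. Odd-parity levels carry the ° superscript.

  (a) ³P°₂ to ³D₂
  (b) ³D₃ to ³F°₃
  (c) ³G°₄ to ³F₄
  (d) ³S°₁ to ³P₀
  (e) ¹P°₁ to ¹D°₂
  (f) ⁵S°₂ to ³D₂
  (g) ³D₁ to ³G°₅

4

(a) allowed
(b) allowed
(c) allowed
(d) allowed
(e) forbidden (parity fails)
(f) forbidden (ΔS, ΔL fail)
(g) forbidden (ΔL, ΔJ fail)
Total allowed: 4 of 7.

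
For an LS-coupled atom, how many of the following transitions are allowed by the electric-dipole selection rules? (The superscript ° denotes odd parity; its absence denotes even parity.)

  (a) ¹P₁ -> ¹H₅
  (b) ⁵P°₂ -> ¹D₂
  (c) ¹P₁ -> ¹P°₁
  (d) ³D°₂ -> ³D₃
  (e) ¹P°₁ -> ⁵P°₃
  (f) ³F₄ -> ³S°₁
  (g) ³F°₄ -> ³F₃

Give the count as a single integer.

(a) forbidden (parity, ΔL, ΔJ fail)
(b) forbidden (ΔS fails)
(c) allowed
(d) allowed
(e) forbidden (parity, ΔS, ΔJ fail)
(f) forbidden (ΔL, ΔJ fail)
(g) allowed
Total allowed: 3 of 7.

3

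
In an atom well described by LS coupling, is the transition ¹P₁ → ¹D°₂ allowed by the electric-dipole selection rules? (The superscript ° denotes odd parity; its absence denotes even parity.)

allowed

Initial level: S=0, L=1, J=1, parity even. Final level: S=0, L=2, J=2, parity odd.
Parity must change: even → odd — ok.
ΔS = 0: S: 0 → 0 — ok.
ΔL = 0, ±1 (not L=0↔0): L: 1 → 2, ΔL = +1 — ok.
ΔJ = 0, ±1 (not J=0↔0): J: 1 → 2, ΔJ = +1 — ok.
All four E1 rules are satisfied.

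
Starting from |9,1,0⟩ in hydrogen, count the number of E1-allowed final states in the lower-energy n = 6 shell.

E1 requires Δl = ±1, so l_f ∈ {0, 2}; with 0 ≤ l_f ≤ n_f−1 = 5, the allowed l_f values are {0, 2}.
For l_f = 0: m_f ∈ {m_i−1, m_i, m_i+1} ∩ [−0, 0] = {0} → 1 state.
For l_f = 2: m_f ∈ {m_i−1, m_i, m_i+1} ∩ [−2, 2] = {-1, 0, 1} → 3 states.
Total: 4.

4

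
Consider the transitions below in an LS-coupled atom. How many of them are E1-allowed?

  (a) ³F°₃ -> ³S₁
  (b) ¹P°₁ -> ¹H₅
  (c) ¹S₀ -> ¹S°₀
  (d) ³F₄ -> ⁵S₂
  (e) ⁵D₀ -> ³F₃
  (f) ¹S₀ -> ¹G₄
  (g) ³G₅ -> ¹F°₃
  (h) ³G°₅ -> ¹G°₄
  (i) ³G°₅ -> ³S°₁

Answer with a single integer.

(a) forbidden (ΔL, ΔJ fail)
(b) forbidden (ΔL, ΔJ fail)
(c) forbidden (ΔL, ΔJ fail)
(d) forbidden (parity, ΔS, ΔL, ΔJ fail)
(e) forbidden (parity, ΔS, ΔJ fail)
(f) forbidden (parity, ΔL, ΔJ fail)
(g) forbidden (ΔS, ΔJ fail)
(h) forbidden (parity, ΔS fail)
(i) forbidden (parity, ΔL, ΔJ fail)
Total allowed: 0 of 9.

0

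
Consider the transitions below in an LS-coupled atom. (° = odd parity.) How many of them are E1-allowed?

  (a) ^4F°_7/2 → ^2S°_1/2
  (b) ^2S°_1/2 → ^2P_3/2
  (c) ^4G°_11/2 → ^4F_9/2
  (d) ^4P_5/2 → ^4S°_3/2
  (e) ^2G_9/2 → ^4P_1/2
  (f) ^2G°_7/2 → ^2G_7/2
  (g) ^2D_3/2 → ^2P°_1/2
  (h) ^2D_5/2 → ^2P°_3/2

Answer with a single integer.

6

(a) forbidden (parity, ΔS, ΔL, ΔJ fail)
(b) allowed
(c) allowed
(d) allowed
(e) forbidden (parity, ΔS, ΔL, ΔJ fail)
(f) allowed
(g) allowed
(h) allowed
Total allowed: 6 of 8.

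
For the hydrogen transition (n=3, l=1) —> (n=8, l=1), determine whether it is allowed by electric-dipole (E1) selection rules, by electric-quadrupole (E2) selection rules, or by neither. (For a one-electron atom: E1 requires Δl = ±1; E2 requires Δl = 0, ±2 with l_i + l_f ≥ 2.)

Δl = 1 − 1 = +0; l_i + l_f = 2.
E1 (Δl = ±1): not satisfied.
E2 (Δl = 0,±2, l_i+l_f ≥ 2): satisfied.

E2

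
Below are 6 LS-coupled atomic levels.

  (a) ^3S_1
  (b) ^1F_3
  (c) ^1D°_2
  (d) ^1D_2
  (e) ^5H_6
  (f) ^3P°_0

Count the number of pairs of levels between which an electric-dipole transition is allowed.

3

(a)–(b): forbidden (parity, ΔS, ΔL, ΔJ).
(a)–(c): forbidden (ΔS, ΔL).
(a)–(d): forbidden (parity, ΔS, ΔL).
(a)–(e): forbidden (parity, ΔS, ΔL, ΔJ).
(a)–(f): allowed.
(b)–(c): allowed.
(b)–(d): forbidden (parity).
(b)–(e): forbidden (parity, ΔS, ΔL, ΔJ).
(b)–(f): forbidden (ΔS, ΔL, ΔJ).
(c)–(d): allowed.
(c)–(e): forbidden (ΔS, ΔL, ΔJ).
(c)–(f): forbidden (parity, ΔS, ΔJ).
(d)–(e): forbidden (parity, ΔS, ΔL, ΔJ).
(d)–(f): forbidden (ΔS, ΔJ).
(e)–(f): forbidden (ΔS, ΔL, ΔJ).
Allowed pairs: 3 of 15.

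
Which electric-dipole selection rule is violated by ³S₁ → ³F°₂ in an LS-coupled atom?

Parity must change: even → odd — ✓.
ΔS = 0: S: 1 → 1 — ✓.
ΔL = 0, ±1 (not L=0↔0): L: 0 → 3, ΔL = +3 — ✗.
ΔJ = 0, ±1 (not J=0↔0): J: 1 → 2, ΔJ = +1 — ✓.

the ΔL = 0, ±1 rule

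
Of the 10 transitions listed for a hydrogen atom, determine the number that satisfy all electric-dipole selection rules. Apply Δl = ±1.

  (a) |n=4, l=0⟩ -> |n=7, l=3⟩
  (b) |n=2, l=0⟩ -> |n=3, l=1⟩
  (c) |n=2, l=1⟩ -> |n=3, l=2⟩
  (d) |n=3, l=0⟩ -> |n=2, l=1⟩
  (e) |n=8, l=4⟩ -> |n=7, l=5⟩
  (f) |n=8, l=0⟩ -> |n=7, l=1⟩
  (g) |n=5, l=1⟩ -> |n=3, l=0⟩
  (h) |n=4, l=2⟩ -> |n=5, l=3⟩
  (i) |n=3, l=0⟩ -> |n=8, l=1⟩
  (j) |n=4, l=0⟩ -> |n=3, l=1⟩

9

(a) forbidden — Δl = +3 (E1 requires Δl = ±1)
(b) allowed
(c) allowed
(d) allowed
(e) allowed
(f) allowed
(g) allowed
(h) allowed
(i) allowed
(j) allowed
Total allowed: 9 of 10.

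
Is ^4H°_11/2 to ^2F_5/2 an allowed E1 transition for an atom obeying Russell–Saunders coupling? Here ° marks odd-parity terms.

Initial level: S=3/2, L=5, J=11/2, parity odd. Final level: S=1/2, L=3, J=5/2, parity even.
Parity must change: odd → even — passes.
ΔL = 0, ±1 (not L=0↔0): L: 5 → 3, ΔL = -2 — fails.
ΔJ = 0, ±1 (not J=0↔0): J: 11/2 → 5/2, ΔJ = -3 — fails.
ΔS = 0: S: 3/2 → 1/2 — fails.
Rule(s) violated: ΔS, ΔL, ΔJ.

forbidden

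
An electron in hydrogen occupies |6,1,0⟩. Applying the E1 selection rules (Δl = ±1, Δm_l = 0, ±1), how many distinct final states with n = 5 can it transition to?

E1 requires Δl = ±1, so l_f ∈ {0, 2}; with 0 ≤ l_f ≤ n_f−1 = 4, the allowed l_f values are {0, 2}.
For l_f = 0: m_f ∈ {m_i−1, m_i, m_i+1} ∩ [−0, 0] = {0} → 1 state.
For l_f = 2: m_f ∈ {m_i−1, m_i, m_i+1} ∩ [−2, 2] = {-1, 0, 1} → 3 states.
Total: 4.

4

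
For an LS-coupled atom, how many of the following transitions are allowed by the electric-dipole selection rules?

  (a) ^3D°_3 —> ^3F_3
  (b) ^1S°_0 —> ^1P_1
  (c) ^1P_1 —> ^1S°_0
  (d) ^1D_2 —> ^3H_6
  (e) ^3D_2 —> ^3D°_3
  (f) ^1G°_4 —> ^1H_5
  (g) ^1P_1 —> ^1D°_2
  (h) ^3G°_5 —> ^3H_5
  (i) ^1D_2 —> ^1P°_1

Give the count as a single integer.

(a) allowed
(b) allowed
(c) allowed
(d) forbidden (parity, ΔS, ΔL, ΔJ fail)
(e) allowed
(f) allowed
(g) allowed
(h) allowed
(i) allowed
Total allowed: 8 of 9.

8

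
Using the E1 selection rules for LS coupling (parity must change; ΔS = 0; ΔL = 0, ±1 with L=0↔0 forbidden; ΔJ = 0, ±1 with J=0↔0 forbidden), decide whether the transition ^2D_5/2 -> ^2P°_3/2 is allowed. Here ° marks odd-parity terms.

Initial level: S=1/2, L=2, J=5/2, parity even. Final level: S=1/2, L=1, J=3/2, parity odd.
Parity must change: even → odd — passes.
ΔS = 0: S: 1/2 → 1/2 — passes.
ΔL = 0, ±1 (not L=0↔0): L: 2 → 1, ΔL = -1 — passes.
ΔJ = 0, ±1 (not J=0↔0): J: 5/2 → 3/2, ΔJ = -1 — passes.
All four E1 rules are satisfied.

allowed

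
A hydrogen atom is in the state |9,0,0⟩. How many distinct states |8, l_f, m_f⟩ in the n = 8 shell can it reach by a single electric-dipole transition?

E1 requires Δl = ±1, so l_f ∈ {-1, 1}; with 0 ≤ l_f ≤ n_f−1 = 7, the allowed l_f values are {1}.
For l_f = 1: m_f ∈ {m_i−1, m_i, m_i+1} ∩ [−1, 1] = {-1, 0, 1} → 3 states.
Total: 3.

3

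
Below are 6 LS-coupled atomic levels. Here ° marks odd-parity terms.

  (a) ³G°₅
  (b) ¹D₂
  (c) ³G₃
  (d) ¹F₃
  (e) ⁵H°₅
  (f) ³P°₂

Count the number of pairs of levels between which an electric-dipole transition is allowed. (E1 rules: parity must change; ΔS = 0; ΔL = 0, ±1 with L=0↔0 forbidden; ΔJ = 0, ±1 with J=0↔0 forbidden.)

0

(a)–(b): forbidden (ΔS, ΔL, ΔJ).
(a)–(c): forbidden (ΔJ).
(a)–(d): forbidden (ΔS, ΔJ).
(a)–(e): forbidden (parity, ΔS).
(a)–(f): forbidden (parity, ΔL, ΔJ).
(b)–(c): forbidden (parity, ΔS, ΔL).
(b)–(d): forbidden (parity).
(b)–(e): forbidden (ΔS, ΔL, ΔJ).
(b)–(f): forbidden (ΔS).
(c)–(d): forbidden (parity, ΔS).
(c)–(e): forbidden (ΔS, ΔJ).
(c)–(f): forbidden (ΔL).
(d)–(e): forbidden (ΔS, ΔL, ΔJ).
(d)–(f): forbidden (ΔS, ΔL).
(e)–(f): forbidden (parity, ΔS, ΔL, ΔJ).
Allowed pairs: 0 of 15.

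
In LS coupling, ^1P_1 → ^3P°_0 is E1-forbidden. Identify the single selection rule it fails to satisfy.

Initial level: S=0, L=1, J=1, parity even. Final level: S=1, L=1, J=0, parity odd.
Parity must change: even → odd — passes.
ΔS = 0: S: 0 → 1 — fails.
ΔL = 0, ±1 (not L=0↔0): L: 1 → 1, ΔL = +0 — passes.
ΔJ = 0, ±1 (not J=0↔0): J: 1 → 0, ΔJ = -1 — passes.

the ΔS = 0 rule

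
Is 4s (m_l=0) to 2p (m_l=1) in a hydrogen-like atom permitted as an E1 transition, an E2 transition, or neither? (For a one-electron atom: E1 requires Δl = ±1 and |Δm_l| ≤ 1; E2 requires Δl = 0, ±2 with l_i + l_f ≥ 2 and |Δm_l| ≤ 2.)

Δl = 1 − 0 = +1; l_i + l_f = 1.
Δm_l = +1.
E1 (Δl = ±1, |Δm_l| ≤ 1): satisfied.
E2 (Δl = 0,±2, l_i+l_f ≥ 2, |Δm_l| ≤ 2): not satisfied.

E1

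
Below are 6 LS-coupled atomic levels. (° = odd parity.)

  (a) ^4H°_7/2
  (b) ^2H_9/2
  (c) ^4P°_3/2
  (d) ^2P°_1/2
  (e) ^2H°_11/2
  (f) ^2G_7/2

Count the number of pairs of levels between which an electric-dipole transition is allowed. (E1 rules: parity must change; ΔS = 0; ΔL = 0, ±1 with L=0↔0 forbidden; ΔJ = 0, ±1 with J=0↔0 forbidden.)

(a)–(b): forbidden (ΔS).
(a)–(c): forbidden (parity, ΔL, ΔJ).
(a)–(d): forbidden (parity, ΔS, ΔL, ΔJ).
(a)–(e): forbidden (parity, ΔS, ΔJ).
(a)–(f): forbidden (ΔS).
(b)–(c): forbidden (ΔS, ΔL, ΔJ).
(b)–(d): forbidden (ΔL, ΔJ).
(b)–(e): allowed.
(b)–(f): forbidden (parity).
(c)–(d): forbidden (parity, ΔS).
(c)–(e): forbidden (parity, ΔS, ΔL, ΔJ).
(c)–(f): forbidden (ΔS, ΔL, ΔJ).
(d)–(e): forbidden (parity, ΔL, ΔJ).
(d)–(f): forbidden (ΔL, ΔJ).
(e)–(f): forbidden (ΔJ).
Allowed pairs: 1 of 15.

1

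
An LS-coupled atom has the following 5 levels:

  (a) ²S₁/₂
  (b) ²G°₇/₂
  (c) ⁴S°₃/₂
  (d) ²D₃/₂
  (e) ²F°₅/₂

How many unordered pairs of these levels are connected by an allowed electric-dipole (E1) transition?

(a)–(b): forbidden (ΔL, ΔJ).
(a)–(c): forbidden (ΔS, ΔL).
(a)–(d): forbidden (parity, ΔL).
(a)–(e): forbidden (ΔL, ΔJ).
(b)–(c): forbidden (parity, ΔS, ΔL, ΔJ).
(b)–(d): forbidden (ΔL, ΔJ).
(b)–(e): forbidden (parity).
(c)–(d): forbidden (ΔS, ΔL).
(c)–(e): forbidden (parity, ΔS, ΔL).
(d)–(e): allowed.
Allowed pairs: 1 of 10.

1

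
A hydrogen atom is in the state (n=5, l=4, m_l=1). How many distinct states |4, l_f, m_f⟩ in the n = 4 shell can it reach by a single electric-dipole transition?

E1 requires Δl = ±1, so l_f ∈ {3, 5}; with 0 ≤ l_f ≤ n_f−1 = 3, the allowed l_f values are {3}.
For l_f = 3: m_f ∈ {m_i−1, m_i, m_i+1} ∩ [−3, 3] = {0, 1, 2} → 3 states.
Total: 3.

3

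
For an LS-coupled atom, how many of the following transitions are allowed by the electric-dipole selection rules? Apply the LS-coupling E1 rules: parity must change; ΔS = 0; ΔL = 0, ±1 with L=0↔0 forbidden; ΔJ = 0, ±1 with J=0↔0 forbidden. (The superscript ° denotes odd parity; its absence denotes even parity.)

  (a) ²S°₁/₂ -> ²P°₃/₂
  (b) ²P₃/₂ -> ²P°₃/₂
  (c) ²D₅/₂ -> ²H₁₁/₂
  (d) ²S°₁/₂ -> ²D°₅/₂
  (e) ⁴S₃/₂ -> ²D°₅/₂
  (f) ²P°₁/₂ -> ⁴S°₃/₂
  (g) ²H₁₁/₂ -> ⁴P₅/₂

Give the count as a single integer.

(a) forbidden (parity fails)
(b) allowed
(c) forbidden (parity, ΔL, ΔJ fail)
(d) forbidden (parity, ΔL, ΔJ fail)
(e) forbidden (ΔS, ΔL fail)
(f) forbidden (parity, ΔS fail)
(g) forbidden (parity, ΔS, ΔL, ΔJ fail)
Total allowed: 1 of 7.

1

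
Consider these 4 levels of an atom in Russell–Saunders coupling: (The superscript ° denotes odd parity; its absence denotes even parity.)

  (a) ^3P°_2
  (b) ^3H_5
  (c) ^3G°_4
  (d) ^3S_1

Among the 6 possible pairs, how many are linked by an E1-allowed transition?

(a)–(b): forbidden (ΔL, ΔJ).
(a)–(c): forbidden (parity, ΔL, ΔJ).
(a)–(d): allowed.
(b)–(c): allowed.
(b)–(d): forbidden (parity, ΔL, ΔJ).
(c)–(d): forbidden (ΔL, ΔJ).
Allowed pairs: 2 of 6.

2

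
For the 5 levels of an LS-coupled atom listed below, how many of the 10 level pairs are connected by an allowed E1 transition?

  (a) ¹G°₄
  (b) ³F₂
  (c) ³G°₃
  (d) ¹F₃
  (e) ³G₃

3

(a)–(b): forbidden (ΔS, ΔJ).
(a)–(c): forbidden (parity, ΔS).
(a)–(d): allowed.
(a)–(e): forbidden (ΔS).
(b)–(c): allowed.
(b)–(d): forbidden (parity, ΔS).
(b)–(e): forbidden (parity).
(c)–(d): forbidden (ΔS).
(c)–(e): allowed.
(d)–(e): forbidden (parity, ΔS).
Allowed pairs: 3 of 10.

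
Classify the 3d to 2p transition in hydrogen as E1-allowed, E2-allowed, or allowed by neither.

E1

Δl = 1 − 2 = -1; l_i + l_f = 3.
E1 (Δl = ±1): satisfied.
E2 (Δl = 0,±2, l_i+l_f ≥ 2): not satisfied.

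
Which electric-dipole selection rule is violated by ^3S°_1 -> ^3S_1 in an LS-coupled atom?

Initial level: S=1, L=0, J=1, parity odd. Final level: S=1, L=0, J=1, parity even.
Parity must change: odd → even — ✓.
ΔS = 0: S: 1 → 1 — ✓.
ΔL = 0, ±1 (not L=0↔0): L: 0 → 0, ΔL = +0 — ✗.
ΔJ = 0, ±1 (not J=0↔0): J: 1 → 1, ΔJ = +0 — ✓.

the L=0 ↔ L=0 exclusion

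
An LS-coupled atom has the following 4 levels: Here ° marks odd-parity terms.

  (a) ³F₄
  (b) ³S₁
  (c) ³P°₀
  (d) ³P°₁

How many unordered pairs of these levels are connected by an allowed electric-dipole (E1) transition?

(a)–(b): forbidden (parity, ΔL, ΔJ).
(a)–(c): forbidden (ΔL, ΔJ).
(a)–(d): forbidden (ΔL, ΔJ).
(b)–(c): allowed.
(b)–(d): allowed.
(c)–(d): forbidden (parity).
Allowed pairs: 2 of 6.

2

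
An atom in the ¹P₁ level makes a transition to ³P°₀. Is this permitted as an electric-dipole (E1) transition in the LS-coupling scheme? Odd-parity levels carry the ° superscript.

Initial level: S=0, L=1, J=1, parity even. Final level: S=1, L=1, J=0, parity odd.
Parity must change: even → odd — passes.
ΔS = 0: S: 0 → 1 — fails.
ΔL = 0, ±1 (not L=0↔0): L: 1 → 1, ΔL = +0 — passes.
ΔJ = 0, ±1 (not J=0↔0): J: 1 → 0, ΔJ = -1 — passes.
Rule(s) violated: ΔS.

forbidden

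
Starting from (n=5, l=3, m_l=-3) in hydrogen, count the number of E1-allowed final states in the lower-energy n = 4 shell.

1

E1 requires Δl = ±1, so l_f ∈ {2, 4}; with 0 ≤ l_f ≤ n_f−1 = 3, the allowed l_f values are {2}.
For l_f = 2: m_f ∈ {m_i−1, m_i, m_i+1} ∩ [−2, 2] = {-2} → 1 state.
Total: 1.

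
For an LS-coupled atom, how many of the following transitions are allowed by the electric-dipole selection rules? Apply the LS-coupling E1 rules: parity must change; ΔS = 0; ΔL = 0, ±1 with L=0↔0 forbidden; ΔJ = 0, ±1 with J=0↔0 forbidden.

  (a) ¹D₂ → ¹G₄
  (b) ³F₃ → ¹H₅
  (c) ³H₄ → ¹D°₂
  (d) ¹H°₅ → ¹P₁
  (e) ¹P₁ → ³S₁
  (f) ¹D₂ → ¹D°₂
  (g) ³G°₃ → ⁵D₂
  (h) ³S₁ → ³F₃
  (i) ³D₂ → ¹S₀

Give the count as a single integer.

(a) forbidden (parity, ΔL, ΔJ fail)
(b) forbidden (parity, ΔS, ΔL, ΔJ fail)
(c) forbidden (ΔS, ΔL, ΔJ fail)
(d) forbidden (ΔL, ΔJ fail)
(e) forbidden (parity, ΔS fail)
(f) allowed
(g) forbidden (ΔS, ΔL fail)
(h) forbidden (parity, ΔL, ΔJ fail)
(i) forbidden (parity, ΔS, ΔL, ΔJ fail)
Total allowed: 1 of 9.

1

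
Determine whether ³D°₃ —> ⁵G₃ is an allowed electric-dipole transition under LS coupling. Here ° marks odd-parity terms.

Initial level: S=1, L=2, J=3, parity odd. Final level: S=2, L=4, J=3, parity even.
ΔJ = 0, ±1 (not J=0↔0): J: 3 → 3, ΔJ = +0 — passes.
ΔS = 0: S: 1 → 2 — fails.
Parity must change: odd → even — passes.
ΔL = 0, ±1 (not L=0↔0): L: 2 → 4, ΔL = +2 — fails.
Rule(s) violated: ΔS, ΔL.

forbidden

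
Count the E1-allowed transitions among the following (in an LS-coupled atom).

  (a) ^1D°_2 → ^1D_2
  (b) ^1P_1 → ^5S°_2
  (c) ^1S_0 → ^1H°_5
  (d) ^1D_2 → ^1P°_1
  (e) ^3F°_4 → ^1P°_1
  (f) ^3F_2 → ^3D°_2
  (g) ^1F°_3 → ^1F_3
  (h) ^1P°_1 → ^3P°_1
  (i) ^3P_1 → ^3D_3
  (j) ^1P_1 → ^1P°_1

(a) allowed
(b) forbidden (ΔS fails)
(c) forbidden (ΔL, ΔJ fail)
(d) allowed
(e) forbidden (parity, ΔS, ΔL, ΔJ fail)
(f) allowed
(g) allowed
(h) forbidden (parity, ΔS fail)
(i) forbidden (parity, ΔJ fail)
(j) allowed
Total allowed: 5 of 10.

5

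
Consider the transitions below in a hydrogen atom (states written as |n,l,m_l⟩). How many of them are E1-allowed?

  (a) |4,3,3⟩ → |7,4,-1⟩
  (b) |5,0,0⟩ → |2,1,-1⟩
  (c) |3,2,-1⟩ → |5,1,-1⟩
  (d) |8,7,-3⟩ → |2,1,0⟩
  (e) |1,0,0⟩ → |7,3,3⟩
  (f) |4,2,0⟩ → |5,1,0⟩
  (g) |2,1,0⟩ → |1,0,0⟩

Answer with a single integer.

(a) forbidden — Δm_l = -4 (E1 requires Δm_l = 0, ±1)
(b) allowed
(c) allowed
(d) forbidden — Δl = -6 (E1 requires Δl = ±1); Δm_l = +3 (E1 requires Δm_l = 0, ±1)
(e) forbidden — Δl = +3 (E1 requires Δl = ±1); Δm_l = +3 (E1 requires Δm_l = 0, ±1)
(f) allowed
(g) allowed
Total allowed: 4 of 7.

4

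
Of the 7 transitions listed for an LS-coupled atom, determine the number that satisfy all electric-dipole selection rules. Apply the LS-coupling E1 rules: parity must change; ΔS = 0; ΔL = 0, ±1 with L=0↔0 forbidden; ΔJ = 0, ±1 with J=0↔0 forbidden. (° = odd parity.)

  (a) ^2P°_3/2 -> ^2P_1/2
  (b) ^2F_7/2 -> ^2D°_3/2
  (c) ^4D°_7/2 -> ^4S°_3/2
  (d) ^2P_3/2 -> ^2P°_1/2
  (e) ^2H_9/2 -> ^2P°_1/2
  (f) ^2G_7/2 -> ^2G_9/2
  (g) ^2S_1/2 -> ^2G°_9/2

2

(a) allowed
(b) forbidden (ΔJ fails)
(c) forbidden (parity, ΔL, ΔJ fail)
(d) allowed
(e) forbidden (ΔL, ΔJ fail)
(f) forbidden (parity fails)
(g) forbidden (ΔL, ΔJ fail)
Total allowed: 2 of 7.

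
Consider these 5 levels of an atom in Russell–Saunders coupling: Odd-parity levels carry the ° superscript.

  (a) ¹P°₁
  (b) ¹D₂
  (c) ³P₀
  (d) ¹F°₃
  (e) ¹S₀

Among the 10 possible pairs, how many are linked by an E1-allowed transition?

3

(a)–(b): allowed.
(a)–(c): forbidden (ΔS).
(a)–(d): forbidden (parity, ΔL, ΔJ).
(a)–(e): allowed.
(b)–(c): forbidden (parity, ΔS, ΔJ).
(b)–(d): allowed.
(b)–(e): forbidden (parity, ΔL, ΔJ).
(c)–(d): forbidden (ΔS, ΔL, ΔJ).
(c)–(e): forbidden (parity, ΔS, ΔJ).
(d)–(e): forbidden (ΔL, ΔJ).
Allowed pairs: 3 of 10.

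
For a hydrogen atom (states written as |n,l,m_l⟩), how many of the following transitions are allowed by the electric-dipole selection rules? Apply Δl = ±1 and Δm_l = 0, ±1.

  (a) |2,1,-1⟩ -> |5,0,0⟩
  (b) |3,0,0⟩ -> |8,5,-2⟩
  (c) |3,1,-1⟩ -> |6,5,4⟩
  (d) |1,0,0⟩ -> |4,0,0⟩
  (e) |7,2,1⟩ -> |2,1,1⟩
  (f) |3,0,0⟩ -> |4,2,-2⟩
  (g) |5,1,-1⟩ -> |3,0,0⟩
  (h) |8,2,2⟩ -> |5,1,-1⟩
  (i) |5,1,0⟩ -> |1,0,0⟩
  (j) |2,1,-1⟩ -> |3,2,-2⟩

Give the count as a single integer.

5

(a) allowed
(b) forbidden — Δl = +5 (E1 requires Δl = ±1); Δm_l = -2 (E1 requires Δm_l = 0, ±1)
(c) forbidden — Δl = +4 (E1 requires Δl = ±1); Δm_l = +5 (E1 requires Δm_l = 0, ±1)
(d) forbidden — Δl = +0 (E1 requires Δl = ±1)
(e) allowed
(f) forbidden — Δl = +2 (E1 requires Δl = ±1); Δm_l = -2 (E1 requires Δm_l = 0, ±1)
(g) allowed
(h) forbidden — Δm_l = -3 (E1 requires Δm_l = 0, ±1)
(i) allowed
(j) allowed
Total allowed: 5 of 10.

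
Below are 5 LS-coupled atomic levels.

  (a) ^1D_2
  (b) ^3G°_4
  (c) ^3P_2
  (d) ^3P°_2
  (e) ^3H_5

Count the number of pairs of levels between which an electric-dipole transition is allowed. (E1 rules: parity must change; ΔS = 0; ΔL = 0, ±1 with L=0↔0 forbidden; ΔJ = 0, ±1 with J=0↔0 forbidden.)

2

(a)–(b): forbidden (ΔS, ΔL, ΔJ).
(a)–(c): forbidden (parity, ΔS).
(a)–(d): forbidden (ΔS).
(a)–(e): forbidden (parity, ΔS, ΔL, ΔJ).
(b)–(c): forbidden (ΔL, ΔJ).
(b)–(d): forbidden (parity, ΔL, ΔJ).
(b)–(e): allowed.
(c)–(d): allowed.
(c)–(e): forbidden (parity, ΔL, ΔJ).
(d)–(e): forbidden (ΔL, ΔJ).
Allowed pairs: 2 of 10.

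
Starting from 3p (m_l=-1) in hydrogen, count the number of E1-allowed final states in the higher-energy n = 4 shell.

E1 requires Δl = ±1, so l_f ∈ {0, 2}; with 0 ≤ l_f ≤ n_f−1 = 3, the allowed l_f values are {0, 2}.
For l_f = 0: m_f ∈ {m_i−1, m_i, m_i+1} ∩ [−0, 0] = {0} → 1 state.
For l_f = 2: m_f ∈ {m_i−1, m_i, m_i+1} ∩ [−2, 2] = {-2, -1, 0} → 3 states.
Total: 4.

4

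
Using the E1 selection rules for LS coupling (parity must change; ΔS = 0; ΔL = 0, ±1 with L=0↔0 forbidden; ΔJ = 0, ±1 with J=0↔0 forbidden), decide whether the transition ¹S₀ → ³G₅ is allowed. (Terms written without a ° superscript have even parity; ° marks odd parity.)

forbidden

Reading off the term symbols: S 0→1, L 0→4, J 0→5, parity even→even.
Parity must change: even → even — ✗.
ΔS = 0: S: 0 → 1 — ✗.
ΔL = 0, ±1 (not L=0↔0): L: 0 → 4, ΔL = +4 — ✗.
ΔJ = 0, ±1 (not J=0↔0): J: 0 → 5, ΔJ = +5 — ✗.
Rule(s) violated: parity, ΔS, ΔL, ΔJ.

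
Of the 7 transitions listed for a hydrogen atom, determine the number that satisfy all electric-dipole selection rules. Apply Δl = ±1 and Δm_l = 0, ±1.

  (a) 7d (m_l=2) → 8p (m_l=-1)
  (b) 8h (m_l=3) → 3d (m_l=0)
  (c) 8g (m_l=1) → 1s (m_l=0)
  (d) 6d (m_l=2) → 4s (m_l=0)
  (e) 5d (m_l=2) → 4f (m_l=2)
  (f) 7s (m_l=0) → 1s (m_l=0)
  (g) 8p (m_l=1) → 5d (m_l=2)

2

(a) forbidden — Δm_l = -3 (E1 requires Δm_l = 0, ±1)
(b) forbidden — Δl = -3 (E1 requires Δl = ±1); Δm_l = -3 (E1 requires Δm_l = 0, ±1)
(c) forbidden — Δl = -4 (E1 requires Δl = ±1)
(d) forbidden — Δl = -2 (E1 requires Δl = ±1); Δm_l = -2 (E1 requires Δm_l = 0, ±1)
(e) allowed
(f) forbidden — Δl = +0 (E1 requires Δl = ±1)
(g) allowed
Total allowed: 2 of 7.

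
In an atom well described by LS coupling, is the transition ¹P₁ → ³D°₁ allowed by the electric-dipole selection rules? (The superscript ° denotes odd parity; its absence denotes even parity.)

Parity must change: even → odd — ok.
ΔL = 0, ±1 (not L=0↔0): L: 1 → 2, ΔL = +1 — ok.
ΔS = 0: S: 0 → 1 — fails.
ΔJ = 0, ±1 (not J=0↔0): J: 1 → 1, ΔJ = +0 — ok.
Rule(s) violated: ΔS.

forbidden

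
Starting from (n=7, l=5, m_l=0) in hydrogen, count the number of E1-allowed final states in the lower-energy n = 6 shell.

3

E1 requires Δl = ±1, so l_f ∈ {4, 6}; with 0 ≤ l_f ≤ n_f−1 = 5, the allowed l_f values are {4}.
For l_f = 4: m_f ∈ {m_i−1, m_i, m_i+1} ∩ [−4, 4] = {-1, 0, 1} → 3 states.
Total: 3.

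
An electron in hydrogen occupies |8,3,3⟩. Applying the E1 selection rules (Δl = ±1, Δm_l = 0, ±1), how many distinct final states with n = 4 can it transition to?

E1 requires Δl = ±1, so l_f ∈ {2, 4}; with 0 ≤ l_f ≤ n_f−1 = 3, the allowed l_f values are {2}.
For l_f = 2: m_f ∈ {m_i−1, m_i, m_i+1} ∩ [−2, 2] = {2} → 1 state.
Total: 1.

1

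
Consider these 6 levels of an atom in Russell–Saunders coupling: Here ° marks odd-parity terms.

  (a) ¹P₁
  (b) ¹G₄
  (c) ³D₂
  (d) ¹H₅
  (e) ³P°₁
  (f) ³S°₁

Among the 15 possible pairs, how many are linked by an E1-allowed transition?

1

(a)–(b): forbidden (parity, ΔL, ΔJ).
(a)–(c): forbidden (parity, ΔS).
(a)–(d): forbidden (parity, ΔL, ΔJ).
(a)–(e): forbidden (ΔS).
(a)–(f): forbidden (ΔS).
(b)–(c): forbidden (parity, ΔS, ΔL, ΔJ).
(b)–(d): forbidden (parity).
(b)–(e): forbidden (ΔS, ΔL, ΔJ).
(b)–(f): forbidden (ΔS, ΔL, ΔJ).
(c)–(d): forbidden (parity, ΔS, ΔL, ΔJ).
(c)–(e): allowed.
(c)–(f): forbidden (ΔL).
(d)–(e): forbidden (ΔS, ΔL, ΔJ).
(d)–(f): forbidden (ΔS, ΔL, ΔJ).
(e)–(f): forbidden (parity).
Allowed pairs: 1 of 15.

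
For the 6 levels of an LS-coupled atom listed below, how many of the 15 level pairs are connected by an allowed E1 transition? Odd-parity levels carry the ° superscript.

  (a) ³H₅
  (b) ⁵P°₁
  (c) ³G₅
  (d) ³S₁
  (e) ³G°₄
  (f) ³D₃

2

(a)–(b): forbidden (ΔS, ΔL, ΔJ).
(a)–(c): forbidden (parity).
(a)–(d): forbidden (parity, ΔL, ΔJ).
(a)–(e): allowed.
(a)–(f): forbidden (parity, ΔL, ΔJ).
(b)–(c): forbidden (ΔS, ΔL, ΔJ).
(b)–(d): forbidden (ΔS).
(b)–(e): forbidden (parity, ΔS, ΔL, ΔJ).
(b)–(f): forbidden (ΔS, ΔJ).
(c)–(d): forbidden (parity, ΔL, ΔJ).
(c)–(e): allowed.
(c)–(f): forbidden (parity, ΔL, ΔJ).
(d)–(e): forbidden (ΔL, ΔJ).
(d)–(f): forbidden (parity, ΔL, ΔJ).
(e)–(f): forbidden (ΔL).
Allowed pairs: 2 of 15.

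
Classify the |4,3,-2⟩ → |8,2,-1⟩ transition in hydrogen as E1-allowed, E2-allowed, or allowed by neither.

E1

Δl = 2 − 3 = -1; l_i + l_f = 5.
Δm_l = +1.
E1 (Δl = ±1, |Δm_l| ≤ 1): satisfied.
E2 (Δl = 0,±2, l_i+l_f ≥ 2, |Δm_l| ≤ 2): not satisfied.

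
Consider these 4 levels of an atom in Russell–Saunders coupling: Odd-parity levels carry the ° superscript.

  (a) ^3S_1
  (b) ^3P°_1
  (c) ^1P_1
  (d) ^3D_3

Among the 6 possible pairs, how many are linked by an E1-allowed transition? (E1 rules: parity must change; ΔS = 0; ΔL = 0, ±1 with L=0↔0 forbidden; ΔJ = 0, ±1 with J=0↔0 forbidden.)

(a)–(b): allowed.
(a)–(c): forbidden (parity, ΔS).
(a)–(d): forbidden (parity, ΔL, ΔJ).
(b)–(c): forbidden (ΔS).
(b)–(d): forbidden (ΔJ).
(c)–(d): forbidden (parity, ΔS, ΔJ).
Allowed pairs: 1 of 6.

1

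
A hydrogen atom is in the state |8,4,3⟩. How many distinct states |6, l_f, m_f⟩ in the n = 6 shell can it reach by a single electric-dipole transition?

5

E1 requires Δl = ±1, so l_f ∈ {3, 5}; with 0 ≤ l_f ≤ n_f−1 = 5, the allowed l_f values are {3, 5}.
For l_f = 3: m_f ∈ {m_i−1, m_i, m_i+1} ∩ [−3, 3] = {2, 3} → 2 states.
For l_f = 5: m_f ∈ {m_i−1, m_i, m_i+1} ∩ [−5, 5] = {2, 3, 4} → 3 states.
Total: 5.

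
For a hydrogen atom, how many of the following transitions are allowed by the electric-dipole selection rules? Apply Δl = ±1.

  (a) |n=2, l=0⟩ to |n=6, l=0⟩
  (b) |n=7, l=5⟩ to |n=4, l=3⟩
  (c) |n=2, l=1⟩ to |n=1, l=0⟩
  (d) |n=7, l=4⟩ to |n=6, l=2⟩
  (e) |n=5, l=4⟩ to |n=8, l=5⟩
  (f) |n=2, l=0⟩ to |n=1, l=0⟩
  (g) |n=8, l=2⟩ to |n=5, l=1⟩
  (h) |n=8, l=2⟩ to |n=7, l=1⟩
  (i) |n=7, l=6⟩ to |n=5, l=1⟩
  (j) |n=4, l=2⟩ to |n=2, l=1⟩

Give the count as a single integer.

(a) forbidden — Δl = +0 (E1 requires Δl = ±1)
(b) forbidden — Δl = -2 (E1 requires Δl = ±1)
(c) allowed
(d) forbidden — Δl = -2 (E1 requires Δl = ±1)
(e) allowed
(f) forbidden — Δl = +0 (E1 requires Δl = ±1)
(g) allowed
(h) allowed
(i) forbidden — Δl = -5 (E1 requires Δl = ±1)
(j) allowed
Total allowed: 5 of 10.

5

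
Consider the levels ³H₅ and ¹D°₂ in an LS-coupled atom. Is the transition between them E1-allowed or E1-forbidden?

Parity must change: even → odd — passes.
ΔS = 0: S: 1 → 0 — fails.
ΔL = 0, ±1 (not L=0↔0): L: 5 → 2, ΔL = -3 — fails.
ΔJ = 0, ±1 (not J=0↔0): J: 5 → 2, ΔJ = -3 — fails.
Rule(s) violated: ΔS, ΔL, ΔJ.

forbidden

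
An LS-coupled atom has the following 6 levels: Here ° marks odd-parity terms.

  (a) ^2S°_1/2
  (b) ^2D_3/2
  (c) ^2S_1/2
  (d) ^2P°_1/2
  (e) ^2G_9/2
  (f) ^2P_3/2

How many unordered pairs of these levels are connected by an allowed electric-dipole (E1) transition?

4

(a)–(b): forbidden (ΔL).
(a)–(c): forbidden (ΔL).
(a)–(d): forbidden (parity).
(a)–(e): forbidden (ΔL, ΔJ).
(a)–(f): allowed.
(b)–(c): forbidden (parity, ΔL).
(b)–(d): allowed.
(b)–(e): forbidden (parity, ΔL, ΔJ).
(b)–(f): forbidden (parity).
(c)–(d): allowed.
(c)–(e): forbidden (parity, ΔL, ΔJ).
(c)–(f): forbidden (parity).
(d)–(e): forbidden (ΔL, ΔJ).
(d)–(f): allowed.
(e)–(f): forbidden (parity, ΔL, ΔJ).
Allowed pairs: 4 of 15.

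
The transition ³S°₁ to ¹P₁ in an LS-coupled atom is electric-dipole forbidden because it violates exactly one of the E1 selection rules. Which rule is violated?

the ΔS = 0 rule

Parity must change: odd → even — passes.
ΔS = 0: S: 1 → 0 — fails.
ΔL = 0, ±1 (not L=0↔0): L: 0 → 1, ΔL = +1 — passes.
ΔJ = 0, ±1 (not J=0↔0): J: 1 → 1, ΔJ = +0 — passes.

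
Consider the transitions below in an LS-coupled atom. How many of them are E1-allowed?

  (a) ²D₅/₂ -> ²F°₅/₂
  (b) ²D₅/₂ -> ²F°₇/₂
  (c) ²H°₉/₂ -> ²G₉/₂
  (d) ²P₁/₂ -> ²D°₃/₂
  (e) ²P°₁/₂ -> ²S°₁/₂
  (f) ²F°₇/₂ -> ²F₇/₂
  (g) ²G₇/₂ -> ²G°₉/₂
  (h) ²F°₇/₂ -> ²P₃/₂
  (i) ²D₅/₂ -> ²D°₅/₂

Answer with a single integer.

7

(a) allowed
(b) allowed
(c) allowed
(d) allowed
(e) forbidden (parity fails)
(f) allowed
(g) allowed
(h) forbidden (ΔL, ΔJ fail)
(i) allowed
Total allowed: 7 of 9.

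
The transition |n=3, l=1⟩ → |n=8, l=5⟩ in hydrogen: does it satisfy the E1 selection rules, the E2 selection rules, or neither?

neither

Δl = 5 − 1 = +4; l_i + l_f = 6.
E1 (Δl = ±1): not satisfied.
E2 (Δl = 0,±2, l_i+l_f ≥ 2): not satisfied.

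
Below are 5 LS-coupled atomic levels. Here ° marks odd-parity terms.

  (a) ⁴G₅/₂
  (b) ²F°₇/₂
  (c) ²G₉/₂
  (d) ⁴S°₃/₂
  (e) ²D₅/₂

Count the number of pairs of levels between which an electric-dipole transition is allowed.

(a)–(b): forbidden (ΔS).
(a)–(c): forbidden (parity, ΔS, ΔJ).
(a)–(d): forbidden (ΔL).
(a)–(e): forbidden (parity, ΔS, ΔL).
(b)–(c): allowed.
(b)–(d): forbidden (parity, ΔS, ΔL, ΔJ).
(b)–(e): allowed.
(c)–(d): forbidden (ΔS, ΔL, ΔJ).
(c)–(e): forbidden (parity, ΔL, ΔJ).
(d)–(e): forbidden (ΔS, ΔL).
Allowed pairs: 2 of 10.

2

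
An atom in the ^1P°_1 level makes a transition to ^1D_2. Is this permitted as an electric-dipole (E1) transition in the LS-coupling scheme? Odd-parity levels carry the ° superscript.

Parity must change: odd → even — ok.
ΔL = 0, ±1 (not L=0↔0): L: 1 → 2, ΔL = +1 — ok.
ΔJ = 0, ±1 (not J=0↔0): J: 1 → 2, ΔJ = +1 — ok.
ΔS = 0: S: 0 → 0 — ok.
All four E1 rules are satisfied.

allowed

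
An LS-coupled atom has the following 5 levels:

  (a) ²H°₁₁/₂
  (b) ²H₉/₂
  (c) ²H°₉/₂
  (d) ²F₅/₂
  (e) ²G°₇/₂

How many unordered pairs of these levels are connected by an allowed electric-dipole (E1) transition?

4

(a)–(b): allowed.
(a)–(c): forbidden (parity).
(a)–(d): forbidden (ΔL, ΔJ).
(a)–(e): forbidden (parity, ΔJ).
(b)–(c): allowed.
(b)–(d): forbidden (parity, ΔL, ΔJ).
(b)–(e): allowed.
(c)–(d): forbidden (ΔL, ΔJ).
(c)–(e): forbidden (parity).
(d)–(e): allowed.
Allowed pairs: 4 of 10.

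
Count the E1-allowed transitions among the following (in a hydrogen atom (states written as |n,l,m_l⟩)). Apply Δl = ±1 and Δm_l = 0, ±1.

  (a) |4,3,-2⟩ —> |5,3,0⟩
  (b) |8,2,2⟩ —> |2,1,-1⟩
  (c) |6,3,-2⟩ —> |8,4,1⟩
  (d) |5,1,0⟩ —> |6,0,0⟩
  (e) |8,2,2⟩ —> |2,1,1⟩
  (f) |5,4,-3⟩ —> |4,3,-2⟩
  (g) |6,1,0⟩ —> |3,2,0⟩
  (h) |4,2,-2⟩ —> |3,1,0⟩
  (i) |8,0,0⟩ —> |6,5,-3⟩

(a) forbidden — Δl = +0 (E1 requires Δl = ±1); Δm_l = +2 (E1 requires Δm_l = 0, ±1)
(b) forbidden — Δm_l = -3 (E1 requires Δm_l = 0, ±1)
(c) forbidden — Δm_l = +3 (E1 requires Δm_l = 0, ±1)
(d) allowed
(e) allowed
(f) allowed
(g) allowed
(h) forbidden — Δm_l = +2 (E1 requires Δm_l = 0, ±1)
(i) forbidden — Δl = +5 (E1 requires Δl = ±1); Δm_l = -3 (E1 requires Δm_l = 0, ±1)
Total allowed: 4 of 9.

4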